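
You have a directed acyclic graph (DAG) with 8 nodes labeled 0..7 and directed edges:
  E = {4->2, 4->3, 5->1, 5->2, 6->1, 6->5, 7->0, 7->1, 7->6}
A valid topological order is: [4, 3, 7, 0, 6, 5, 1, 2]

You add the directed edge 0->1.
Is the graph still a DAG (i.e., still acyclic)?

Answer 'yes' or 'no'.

Given toposort: [4, 3, 7, 0, 6, 5, 1, 2]
Position of 0: index 3; position of 1: index 6
New edge 0->1: forward
Forward edge: respects the existing order. Still a DAG, same toposort still valid.
Still a DAG? yes

Answer: yes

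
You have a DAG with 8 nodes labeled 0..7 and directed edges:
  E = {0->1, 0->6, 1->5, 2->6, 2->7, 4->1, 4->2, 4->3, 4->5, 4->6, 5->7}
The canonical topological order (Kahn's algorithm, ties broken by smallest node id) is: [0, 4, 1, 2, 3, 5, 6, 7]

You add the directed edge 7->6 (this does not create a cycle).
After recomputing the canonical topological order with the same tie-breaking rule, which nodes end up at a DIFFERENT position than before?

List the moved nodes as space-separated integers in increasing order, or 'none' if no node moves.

Answer: 6 7

Derivation:
Old toposort: [0, 4, 1, 2, 3, 5, 6, 7]
Added edge 7->6
Recompute Kahn (smallest-id tiebreak):
  initial in-degrees: [0, 2, 1, 1, 0, 2, 4, 2]
  ready (indeg=0): [0, 4]
  pop 0: indeg[1]->1; indeg[6]->3 | ready=[4] | order so far=[0]
  pop 4: indeg[1]->0; indeg[2]->0; indeg[3]->0; indeg[5]->1; indeg[6]->2 | ready=[1, 2, 3] | order so far=[0, 4]
  pop 1: indeg[5]->0 | ready=[2, 3, 5] | order so far=[0, 4, 1]
  pop 2: indeg[6]->1; indeg[7]->1 | ready=[3, 5] | order so far=[0, 4, 1, 2]
  pop 3: no out-edges | ready=[5] | order so far=[0, 4, 1, 2, 3]
  pop 5: indeg[7]->0 | ready=[7] | order so far=[0, 4, 1, 2, 3, 5]
  pop 7: indeg[6]->0 | ready=[6] | order so far=[0, 4, 1, 2, 3, 5, 7]
  pop 6: no out-edges | ready=[] | order so far=[0, 4, 1, 2, 3, 5, 7, 6]
New canonical toposort: [0, 4, 1, 2, 3, 5, 7, 6]
Compare positions:
  Node 0: index 0 -> 0 (same)
  Node 1: index 2 -> 2 (same)
  Node 2: index 3 -> 3 (same)
  Node 3: index 4 -> 4 (same)
  Node 4: index 1 -> 1 (same)
  Node 5: index 5 -> 5 (same)
  Node 6: index 6 -> 7 (moved)
  Node 7: index 7 -> 6 (moved)
Nodes that changed position: 6 7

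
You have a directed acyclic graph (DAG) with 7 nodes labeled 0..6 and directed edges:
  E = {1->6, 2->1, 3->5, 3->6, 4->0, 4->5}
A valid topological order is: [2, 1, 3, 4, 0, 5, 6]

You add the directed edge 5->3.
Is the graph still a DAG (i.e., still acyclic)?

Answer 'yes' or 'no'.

Given toposort: [2, 1, 3, 4, 0, 5, 6]
Position of 5: index 5; position of 3: index 2
New edge 5->3: backward (u after v in old order)
Backward edge: old toposort is now invalid. Check if this creates a cycle.
Does 3 already reach 5? Reachable from 3: [3, 5, 6]. YES -> cycle!
Still a DAG? no

Answer: no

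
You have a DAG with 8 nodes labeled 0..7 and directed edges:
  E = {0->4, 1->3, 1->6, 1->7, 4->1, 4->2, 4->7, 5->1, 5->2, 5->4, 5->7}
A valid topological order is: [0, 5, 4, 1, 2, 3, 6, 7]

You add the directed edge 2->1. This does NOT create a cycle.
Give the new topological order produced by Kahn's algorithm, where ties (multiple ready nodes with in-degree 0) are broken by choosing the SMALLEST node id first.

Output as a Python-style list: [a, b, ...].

Old toposort: [0, 5, 4, 1, 2, 3, 6, 7]
Added edge: 2->1
Position of 2 (4) > position of 1 (3). Must reorder: 2 must now come before 1.
Run Kahn's algorithm (break ties by smallest node id):
  initial in-degrees: [0, 3, 2, 1, 2, 0, 1, 3]
  ready (indeg=0): [0, 5]
  pop 0: indeg[4]->1 | ready=[5] | order so far=[0]
  pop 5: indeg[1]->2; indeg[2]->1; indeg[4]->0; indeg[7]->2 | ready=[4] | order so far=[0, 5]
  pop 4: indeg[1]->1; indeg[2]->0; indeg[7]->1 | ready=[2] | order so far=[0, 5, 4]
  pop 2: indeg[1]->0 | ready=[1] | order so far=[0, 5, 4, 2]
  pop 1: indeg[3]->0; indeg[6]->0; indeg[7]->0 | ready=[3, 6, 7] | order so far=[0, 5, 4, 2, 1]
  pop 3: no out-edges | ready=[6, 7] | order so far=[0, 5, 4, 2, 1, 3]
  pop 6: no out-edges | ready=[7] | order so far=[0, 5, 4, 2, 1, 3, 6]
  pop 7: no out-edges | ready=[] | order so far=[0, 5, 4, 2, 1, 3, 6, 7]
  Result: [0, 5, 4, 2, 1, 3, 6, 7]

Answer: [0, 5, 4, 2, 1, 3, 6, 7]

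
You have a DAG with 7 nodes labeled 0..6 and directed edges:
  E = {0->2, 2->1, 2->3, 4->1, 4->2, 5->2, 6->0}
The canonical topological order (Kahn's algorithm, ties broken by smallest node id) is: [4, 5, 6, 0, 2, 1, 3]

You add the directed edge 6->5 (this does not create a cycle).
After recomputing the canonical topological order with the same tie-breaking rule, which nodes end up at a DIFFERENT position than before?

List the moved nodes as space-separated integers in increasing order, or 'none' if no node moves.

Answer: 0 5 6

Derivation:
Old toposort: [4, 5, 6, 0, 2, 1, 3]
Added edge 6->5
Recompute Kahn (smallest-id tiebreak):
  initial in-degrees: [1, 2, 3, 1, 0, 1, 0]
  ready (indeg=0): [4, 6]
  pop 4: indeg[1]->1; indeg[2]->2 | ready=[6] | order so far=[4]
  pop 6: indeg[0]->0; indeg[5]->0 | ready=[0, 5] | order so far=[4, 6]
  pop 0: indeg[2]->1 | ready=[5] | order so far=[4, 6, 0]
  pop 5: indeg[2]->0 | ready=[2] | order so far=[4, 6, 0, 5]
  pop 2: indeg[1]->0; indeg[3]->0 | ready=[1, 3] | order so far=[4, 6, 0, 5, 2]
  pop 1: no out-edges | ready=[3] | order so far=[4, 6, 0, 5, 2, 1]
  pop 3: no out-edges | ready=[] | order so far=[4, 6, 0, 5, 2, 1, 3]
New canonical toposort: [4, 6, 0, 5, 2, 1, 3]
Compare positions:
  Node 0: index 3 -> 2 (moved)
  Node 1: index 5 -> 5 (same)
  Node 2: index 4 -> 4 (same)
  Node 3: index 6 -> 6 (same)
  Node 4: index 0 -> 0 (same)
  Node 5: index 1 -> 3 (moved)
  Node 6: index 2 -> 1 (moved)
Nodes that changed position: 0 5 6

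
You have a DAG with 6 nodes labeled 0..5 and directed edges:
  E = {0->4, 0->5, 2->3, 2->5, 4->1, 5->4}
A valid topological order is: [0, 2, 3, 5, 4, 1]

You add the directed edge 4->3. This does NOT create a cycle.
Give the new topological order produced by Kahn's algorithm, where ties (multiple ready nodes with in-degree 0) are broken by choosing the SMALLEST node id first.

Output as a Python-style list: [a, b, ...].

Old toposort: [0, 2, 3, 5, 4, 1]
Added edge: 4->3
Position of 4 (4) > position of 3 (2). Must reorder: 4 must now come before 3.
Run Kahn's algorithm (break ties by smallest node id):
  initial in-degrees: [0, 1, 0, 2, 2, 2]
  ready (indeg=0): [0, 2]
  pop 0: indeg[4]->1; indeg[5]->1 | ready=[2] | order so far=[0]
  pop 2: indeg[3]->1; indeg[5]->0 | ready=[5] | order so far=[0, 2]
  pop 5: indeg[4]->0 | ready=[4] | order so far=[0, 2, 5]
  pop 4: indeg[1]->0; indeg[3]->0 | ready=[1, 3] | order so far=[0, 2, 5, 4]
  pop 1: no out-edges | ready=[3] | order so far=[0, 2, 5, 4, 1]
  pop 3: no out-edges | ready=[] | order so far=[0, 2, 5, 4, 1, 3]
  Result: [0, 2, 5, 4, 1, 3]

Answer: [0, 2, 5, 4, 1, 3]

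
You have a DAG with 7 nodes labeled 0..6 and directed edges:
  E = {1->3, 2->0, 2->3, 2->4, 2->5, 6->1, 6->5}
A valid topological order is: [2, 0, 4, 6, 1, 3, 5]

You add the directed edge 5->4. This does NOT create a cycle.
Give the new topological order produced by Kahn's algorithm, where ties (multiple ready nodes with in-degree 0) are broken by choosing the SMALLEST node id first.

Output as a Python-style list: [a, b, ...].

Answer: [2, 0, 6, 1, 3, 5, 4]

Derivation:
Old toposort: [2, 0, 4, 6, 1, 3, 5]
Added edge: 5->4
Position of 5 (6) > position of 4 (2). Must reorder: 5 must now come before 4.
Run Kahn's algorithm (break ties by smallest node id):
  initial in-degrees: [1, 1, 0, 2, 2, 2, 0]
  ready (indeg=0): [2, 6]
  pop 2: indeg[0]->0; indeg[3]->1; indeg[4]->1; indeg[5]->1 | ready=[0, 6] | order so far=[2]
  pop 0: no out-edges | ready=[6] | order so far=[2, 0]
  pop 6: indeg[1]->0; indeg[5]->0 | ready=[1, 5] | order so far=[2, 0, 6]
  pop 1: indeg[3]->0 | ready=[3, 5] | order so far=[2, 0, 6, 1]
  pop 3: no out-edges | ready=[5] | order so far=[2, 0, 6, 1, 3]
  pop 5: indeg[4]->0 | ready=[4] | order so far=[2, 0, 6, 1, 3, 5]
  pop 4: no out-edges | ready=[] | order so far=[2, 0, 6, 1, 3, 5, 4]
  Result: [2, 0, 6, 1, 3, 5, 4]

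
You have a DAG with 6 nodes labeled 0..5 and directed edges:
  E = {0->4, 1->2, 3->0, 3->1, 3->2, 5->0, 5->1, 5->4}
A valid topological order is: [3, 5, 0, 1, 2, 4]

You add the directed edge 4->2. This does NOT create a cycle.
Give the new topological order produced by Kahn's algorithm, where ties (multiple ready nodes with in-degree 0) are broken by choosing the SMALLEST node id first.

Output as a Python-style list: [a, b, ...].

Answer: [3, 5, 0, 1, 4, 2]

Derivation:
Old toposort: [3, 5, 0, 1, 2, 4]
Added edge: 4->2
Position of 4 (5) > position of 2 (4). Must reorder: 4 must now come before 2.
Run Kahn's algorithm (break ties by smallest node id):
  initial in-degrees: [2, 2, 3, 0, 2, 0]
  ready (indeg=0): [3, 5]
  pop 3: indeg[0]->1; indeg[1]->1; indeg[2]->2 | ready=[5] | order so far=[3]
  pop 5: indeg[0]->0; indeg[1]->0; indeg[4]->1 | ready=[0, 1] | order so far=[3, 5]
  pop 0: indeg[4]->0 | ready=[1, 4] | order so far=[3, 5, 0]
  pop 1: indeg[2]->1 | ready=[4] | order so far=[3, 5, 0, 1]
  pop 4: indeg[2]->0 | ready=[2] | order so far=[3, 5, 0, 1, 4]
  pop 2: no out-edges | ready=[] | order so far=[3, 5, 0, 1, 4, 2]
  Result: [3, 5, 0, 1, 4, 2]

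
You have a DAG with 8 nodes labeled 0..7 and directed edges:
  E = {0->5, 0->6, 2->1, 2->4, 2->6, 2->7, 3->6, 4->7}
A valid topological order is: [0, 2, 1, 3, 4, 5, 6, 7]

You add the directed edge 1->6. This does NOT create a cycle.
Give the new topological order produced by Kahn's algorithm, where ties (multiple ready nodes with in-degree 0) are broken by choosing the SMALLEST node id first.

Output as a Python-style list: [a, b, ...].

Answer: [0, 2, 1, 3, 4, 5, 6, 7]

Derivation:
Old toposort: [0, 2, 1, 3, 4, 5, 6, 7]
Added edge: 1->6
Position of 1 (2) < position of 6 (6). Old order still valid.
Run Kahn's algorithm (break ties by smallest node id):
  initial in-degrees: [0, 1, 0, 0, 1, 1, 4, 2]
  ready (indeg=0): [0, 2, 3]
  pop 0: indeg[5]->0; indeg[6]->3 | ready=[2, 3, 5] | order so far=[0]
  pop 2: indeg[1]->0; indeg[4]->0; indeg[6]->2; indeg[7]->1 | ready=[1, 3, 4, 5] | order so far=[0, 2]
  pop 1: indeg[6]->1 | ready=[3, 4, 5] | order so far=[0, 2, 1]
  pop 3: indeg[6]->0 | ready=[4, 5, 6] | order so far=[0, 2, 1, 3]
  pop 4: indeg[7]->0 | ready=[5, 6, 7] | order so far=[0, 2, 1, 3, 4]
  pop 5: no out-edges | ready=[6, 7] | order so far=[0, 2, 1, 3, 4, 5]
  pop 6: no out-edges | ready=[7] | order so far=[0, 2, 1, 3, 4, 5, 6]
  pop 7: no out-edges | ready=[] | order so far=[0, 2, 1, 3, 4, 5, 6, 7]
  Result: [0, 2, 1, 3, 4, 5, 6, 7]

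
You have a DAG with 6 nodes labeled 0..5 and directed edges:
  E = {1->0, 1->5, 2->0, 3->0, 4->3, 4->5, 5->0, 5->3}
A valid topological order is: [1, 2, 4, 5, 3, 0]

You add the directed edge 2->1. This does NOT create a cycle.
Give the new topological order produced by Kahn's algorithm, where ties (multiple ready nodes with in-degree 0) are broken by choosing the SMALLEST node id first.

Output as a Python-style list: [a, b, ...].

Answer: [2, 1, 4, 5, 3, 0]

Derivation:
Old toposort: [1, 2, 4, 5, 3, 0]
Added edge: 2->1
Position of 2 (1) > position of 1 (0). Must reorder: 2 must now come before 1.
Run Kahn's algorithm (break ties by smallest node id):
  initial in-degrees: [4, 1, 0, 2, 0, 2]
  ready (indeg=0): [2, 4]
  pop 2: indeg[0]->3; indeg[1]->0 | ready=[1, 4] | order so far=[2]
  pop 1: indeg[0]->2; indeg[5]->1 | ready=[4] | order so far=[2, 1]
  pop 4: indeg[3]->1; indeg[5]->0 | ready=[5] | order so far=[2, 1, 4]
  pop 5: indeg[0]->1; indeg[3]->0 | ready=[3] | order so far=[2, 1, 4, 5]
  pop 3: indeg[0]->0 | ready=[0] | order so far=[2, 1, 4, 5, 3]
  pop 0: no out-edges | ready=[] | order so far=[2, 1, 4, 5, 3, 0]
  Result: [2, 1, 4, 5, 3, 0]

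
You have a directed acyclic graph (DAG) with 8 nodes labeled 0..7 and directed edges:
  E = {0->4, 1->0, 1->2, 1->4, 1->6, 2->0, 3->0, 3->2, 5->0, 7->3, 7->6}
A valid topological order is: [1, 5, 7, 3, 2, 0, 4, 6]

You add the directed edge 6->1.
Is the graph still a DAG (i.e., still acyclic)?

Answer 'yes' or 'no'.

Given toposort: [1, 5, 7, 3, 2, 0, 4, 6]
Position of 6: index 7; position of 1: index 0
New edge 6->1: backward (u after v in old order)
Backward edge: old toposort is now invalid. Check if this creates a cycle.
Does 1 already reach 6? Reachable from 1: [0, 1, 2, 4, 6]. YES -> cycle!
Still a DAG? no

Answer: no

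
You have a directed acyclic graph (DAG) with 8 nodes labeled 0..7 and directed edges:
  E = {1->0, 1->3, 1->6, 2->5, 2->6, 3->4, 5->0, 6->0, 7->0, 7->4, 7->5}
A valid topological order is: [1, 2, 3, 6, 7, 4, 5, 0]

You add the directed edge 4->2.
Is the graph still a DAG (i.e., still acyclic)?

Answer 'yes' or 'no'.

Answer: yes

Derivation:
Given toposort: [1, 2, 3, 6, 7, 4, 5, 0]
Position of 4: index 5; position of 2: index 1
New edge 4->2: backward (u after v in old order)
Backward edge: old toposort is now invalid. Check if this creates a cycle.
Does 2 already reach 4? Reachable from 2: [0, 2, 5, 6]. NO -> still a DAG (reorder needed).
Still a DAG? yes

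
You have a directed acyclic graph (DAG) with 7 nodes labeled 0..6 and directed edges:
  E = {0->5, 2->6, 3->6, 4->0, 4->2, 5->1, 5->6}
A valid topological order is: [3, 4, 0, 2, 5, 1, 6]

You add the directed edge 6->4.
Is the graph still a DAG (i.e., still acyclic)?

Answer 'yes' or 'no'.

Given toposort: [3, 4, 0, 2, 5, 1, 6]
Position of 6: index 6; position of 4: index 1
New edge 6->4: backward (u after v in old order)
Backward edge: old toposort is now invalid. Check if this creates a cycle.
Does 4 already reach 6? Reachable from 4: [0, 1, 2, 4, 5, 6]. YES -> cycle!
Still a DAG? no

Answer: no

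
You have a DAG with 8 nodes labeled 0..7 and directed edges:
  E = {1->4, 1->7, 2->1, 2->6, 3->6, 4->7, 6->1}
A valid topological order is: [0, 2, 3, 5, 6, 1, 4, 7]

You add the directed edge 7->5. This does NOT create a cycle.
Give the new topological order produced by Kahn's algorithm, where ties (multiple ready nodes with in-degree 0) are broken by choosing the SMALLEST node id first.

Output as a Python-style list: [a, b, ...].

Old toposort: [0, 2, 3, 5, 6, 1, 4, 7]
Added edge: 7->5
Position of 7 (7) > position of 5 (3). Must reorder: 7 must now come before 5.
Run Kahn's algorithm (break ties by smallest node id):
  initial in-degrees: [0, 2, 0, 0, 1, 1, 2, 2]
  ready (indeg=0): [0, 2, 3]
  pop 0: no out-edges | ready=[2, 3] | order so far=[0]
  pop 2: indeg[1]->1; indeg[6]->1 | ready=[3] | order so far=[0, 2]
  pop 3: indeg[6]->0 | ready=[6] | order so far=[0, 2, 3]
  pop 6: indeg[1]->0 | ready=[1] | order so far=[0, 2, 3, 6]
  pop 1: indeg[4]->0; indeg[7]->1 | ready=[4] | order so far=[0, 2, 3, 6, 1]
  pop 4: indeg[7]->0 | ready=[7] | order so far=[0, 2, 3, 6, 1, 4]
  pop 7: indeg[5]->0 | ready=[5] | order so far=[0, 2, 3, 6, 1, 4, 7]
  pop 5: no out-edges | ready=[] | order so far=[0, 2, 3, 6, 1, 4, 7, 5]
  Result: [0, 2, 3, 6, 1, 4, 7, 5]

Answer: [0, 2, 3, 6, 1, 4, 7, 5]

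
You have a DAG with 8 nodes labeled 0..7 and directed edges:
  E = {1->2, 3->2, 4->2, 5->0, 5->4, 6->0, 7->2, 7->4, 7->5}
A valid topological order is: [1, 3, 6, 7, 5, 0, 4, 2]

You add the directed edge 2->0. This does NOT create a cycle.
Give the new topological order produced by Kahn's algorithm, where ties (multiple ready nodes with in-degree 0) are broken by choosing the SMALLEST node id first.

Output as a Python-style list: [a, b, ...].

Old toposort: [1, 3, 6, 7, 5, 0, 4, 2]
Added edge: 2->0
Position of 2 (7) > position of 0 (5). Must reorder: 2 must now come before 0.
Run Kahn's algorithm (break ties by smallest node id):
  initial in-degrees: [3, 0, 4, 0, 2, 1, 0, 0]
  ready (indeg=0): [1, 3, 6, 7]
  pop 1: indeg[2]->3 | ready=[3, 6, 7] | order so far=[1]
  pop 3: indeg[2]->2 | ready=[6, 7] | order so far=[1, 3]
  pop 6: indeg[0]->2 | ready=[7] | order so far=[1, 3, 6]
  pop 7: indeg[2]->1; indeg[4]->1; indeg[5]->0 | ready=[5] | order so far=[1, 3, 6, 7]
  pop 5: indeg[0]->1; indeg[4]->0 | ready=[4] | order so far=[1, 3, 6, 7, 5]
  pop 4: indeg[2]->0 | ready=[2] | order so far=[1, 3, 6, 7, 5, 4]
  pop 2: indeg[0]->0 | ready=[0] | order so far=[1, 3, 6, 7, 5, 4, 2]
  pop 0: no out-edges | ready=[] | order so far=[1, 3, 6, 7, 5, 4, 2, 0]
  Result: [1, 3, 6, 7, 5, 4, 2, 0]

Answer: [1, 3, 6, 7, 5, 4, 2, 0]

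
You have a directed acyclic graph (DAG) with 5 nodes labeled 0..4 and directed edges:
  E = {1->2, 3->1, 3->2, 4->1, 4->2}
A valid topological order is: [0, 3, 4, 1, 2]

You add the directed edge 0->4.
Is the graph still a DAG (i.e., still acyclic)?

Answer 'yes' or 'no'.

Given toposort: [0, 3, 4, 1, 2]
Position of 0: index 0; position of 4: index 2
New edge 0->4: forward
Forward edge: respects the existing order. Still a DAG, same toposort still valid.
Still a DAG? yes

Answer: yes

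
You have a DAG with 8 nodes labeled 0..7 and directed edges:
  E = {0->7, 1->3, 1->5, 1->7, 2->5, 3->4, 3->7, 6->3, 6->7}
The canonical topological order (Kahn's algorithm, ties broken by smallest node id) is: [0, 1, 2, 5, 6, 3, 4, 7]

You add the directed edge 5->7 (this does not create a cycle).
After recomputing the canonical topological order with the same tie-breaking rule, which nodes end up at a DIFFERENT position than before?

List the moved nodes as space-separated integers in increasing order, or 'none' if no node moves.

Old toposort: [0, 1, 2, 5, 6, 3, 4, 7]
Added edge 5->7
Recompute Kahn (smallest-id tiebreak):
  initial in-degrees: [0, 0, 0, 2, 1, 2, 0, 5]
  ready (indeg=0): [0, 1, 2, 6]
  pop 0: indeg[7]->4 | ready=[1, 2, 6] | order so far=[0]
  pop 1: indeg[3]->1; indeg[5]->1; indeg[7]->3 | ready=[2, 6] | order so far=[0, 1]
  pop 2: indeg[5]->0 | ready=[5, 6] | order so far=[0, 1, 2]
  pop 5: indeg[7]->2 | ready=[6] | order so far=[0, 1, 2, 5]
  pop 6: indeg[3]->0; indeg[7]->1 | ready=[3] | order so far=[0, 1, 2, 5, 6]
  pop 3: indeg[4]->0; indeg[7]->0 | ready=[4, 7] | order so far=[0, 1, 2, 5, 6, 3]
  pop 4: no out-edges | ready=[7] | order so far=[0, 1, 2, 5, 6, 3, 4]
  pop 7: no out-edges | ready=[] | order so far=[0, 1, 2, 5, 6, 3, 4, 7]
New canonical toposort: [0, 1, 2, 5, 6, 3, 4, 7]
Compare positions:
  Node 0: index 0 -> 0 (same)
  Node 1: index 1 -> 1 (same)
  Node 2: index 2 -> 2 (same)
  Node 3: index 5 -> 5 (same)
  Node 4: index 6 -> 6 (same)
  Node 5: index 3 -> 3 (same)
  Node 6: index 4 -> 4 (same)
  Node 7: index 7 -> 7 (same)
Nodes that changed position: none

Answer: none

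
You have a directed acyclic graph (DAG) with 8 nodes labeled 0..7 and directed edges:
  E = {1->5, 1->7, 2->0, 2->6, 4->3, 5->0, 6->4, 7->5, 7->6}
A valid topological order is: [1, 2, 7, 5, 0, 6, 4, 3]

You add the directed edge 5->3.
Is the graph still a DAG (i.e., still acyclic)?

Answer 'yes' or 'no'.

Given toposort: [1, 2, 7, 5, 0, 6, 4, 3]
Position of 5: index 3; position of 3: index 7
New edge 5->3: forward
Forward edge: respects the existing order. Still a DAG, same toposort still valid.
Still a DAG? yes

Answer: yes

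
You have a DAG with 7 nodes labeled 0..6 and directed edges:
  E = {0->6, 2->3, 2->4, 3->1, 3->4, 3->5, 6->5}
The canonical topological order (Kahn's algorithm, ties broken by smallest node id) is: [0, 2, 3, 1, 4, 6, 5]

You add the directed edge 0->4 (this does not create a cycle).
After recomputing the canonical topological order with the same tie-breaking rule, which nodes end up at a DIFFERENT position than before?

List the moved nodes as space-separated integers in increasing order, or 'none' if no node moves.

Old toposort: [0, 2, 3, 1, 4, 6, 5]
Added edge 0->4
Recompute Kahn (smallest-id tiebreak):
  initial in-degrees: [0, 1, 0, 1, 3, 2, 1]
  ready (indeg=0): [0, 2]
  pop 0: indeg[4]->2; indeg[6]->0 | ready=[2, 6] | order so far=[0]
  pop 2: indeg[3]->0; indeg[4]->1 | ready=[3, 6] | order so far=[0, 2]
  pop 3: indeg[1]->0; indeg[4]->0; indeg[5]->1 | ready=[1, 4, 6] | order so far=[0, 2, 3]
  pop 1: no out-edges | ready=[4, 6] | order so far=[0, 2, 3, 1]
  pop 4: no out-edges | ready=[6] | order so far=[0, 2, 3, 1, 4]
  pop 6: indeg[5]->0 | ready=[5] | order so far=[0, 2, 3, 1, 4, 6]
  pop 5: no out-edges | ready=[] | order so far=[0, 2, 3, 1, 4, 6, 5]
New canonical toposort: [0, 2, 3, 1, 4, 6, 5]
Compare positions:
  Node 0: index 0 -> 0 (same)
  Node 1: index 3 -> 3 (same)
  Node 2: index 1 -> 1 (same)
  Node 3: index 2 -> 2 (same)
  Node 4: index 4 -> 4 (same)
  Node 5: index 6 -> 6 (same)
  Node 6: index 5 -> 5 (same)
Nodes that changed position: none

Answer: none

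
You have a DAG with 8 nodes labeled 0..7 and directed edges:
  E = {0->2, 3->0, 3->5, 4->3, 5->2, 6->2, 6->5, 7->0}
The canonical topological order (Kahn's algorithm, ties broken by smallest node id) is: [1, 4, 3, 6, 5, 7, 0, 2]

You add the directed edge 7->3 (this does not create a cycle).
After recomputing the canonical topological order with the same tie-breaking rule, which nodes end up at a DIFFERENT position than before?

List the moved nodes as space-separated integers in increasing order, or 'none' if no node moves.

Old toposort: [1, 4, 3, 6, 5, 7, 0, 2]
Added edge 7->3
Recompute Kahn (smallest-id tiebreak):
  initial in-degrees: [2, 0, 3, 2, 0, 2, 0, 0]
  ready (indeg=0): [1, 4, 6, 7]
  pop 1: no out-edges | ready=[4, 6, 7] | order so far=[1]
  pop 4: indeg[3]->1 | ready=[6, 7] | order so far=[1, 4]
  pop 6: indeg[2]->2; indeg[5]->1 | ready=[7] | order so far=[1, 4, 6]
  pop 7: indeg[0]->1; indeg[3]->0 | ready=[3] | order so far=[1, 4, 6, 7]
  pop 3: indeg[0]->0; indeg[5]->0 | ready=[0, 5] | order so far=[1, 4, 6, 7, 3]
  pop 0: indeg[2]->1 | ready=[5] | order so far=[1, 4, 6, 7, 3, 0]
  pop 5: indeg[2]->0 | ready=[2] | order so far=[1, 4, 6, 7, 3, 0, 5]
  pop 2: no out-edges | ready=[] | order so far=[1, 4, 6, 7, 3, 0, 5, 2]
New canonical toposort: [1, 4, 6, 7, 3, 0, 5, 2]
Compare positions:
  Node 0: index 6 -> 5 (moved)
  Node 1: index 0 -> 0 (same)
  Node 2: index 7 -> 7 (same)
  Node 3: index 2 -> 4 (moved)
  Node 4: index 1 -> 1 (same)
  Node 5: index 4 -> 6 (moved)
  Node 6: index 3 -> 2 (moved)
  Node 7: index 5 -> 3 (moved)
Nodes that changed position: 0 3 5 6 7

Answer: 0 3 5 6 7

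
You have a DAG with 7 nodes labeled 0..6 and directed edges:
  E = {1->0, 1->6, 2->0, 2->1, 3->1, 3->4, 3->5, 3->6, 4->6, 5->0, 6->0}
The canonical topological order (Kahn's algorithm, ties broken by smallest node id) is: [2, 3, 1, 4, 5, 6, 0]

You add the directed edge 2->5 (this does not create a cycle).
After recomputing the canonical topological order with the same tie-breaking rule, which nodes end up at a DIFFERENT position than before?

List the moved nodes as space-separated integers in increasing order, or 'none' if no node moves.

Old toposort: [2, 3, 1, 4, 5, 6, 0]
Added edge 2->5
Recompute Kahn (smallest-id tiebreak):
  initial in-degrees: [4, 2, 0, 0, 1, 2, 3]
  ready (indeg=0): [2, 3]
  pop 2: indeg[0]->3; indeg[1]->1; indeg[5]->1 | ready=[3] | order so far=[2]
  pop 3: indeg[1]->0; indeg[4]->0; indeg[5]->0; indeg[6]->2 | ready=[1, 4, 5] | order so far=[2, 3]
  pop 1: indeg[0]->2; indeg[6]->1 | ready=[4, 5] | order so far=[2, 3, 1]
  pop 4: indeg[6]->0 | ready=[5, 6] | order so far=[2, 3, 1, 4]
  pop 5: indeg[0]->1 | ready=[6] | order so far=[2, 3, 1, 4, 5]
  pop 6: indeg[0]->0 | ready=[0] | order so far=[2, 3, 1, 4, 5, 6]
  pop 0: no out-edges | ready=[] | order so far=[2, 3, 1, 4, 5, 6, 0]
New canonical toposort: [2, 3, 1, 4, 5, 6, 0]
Compare positions:
  Node 0: index 6 -> 6 (same)
  Node 1: index 2 -> 2 (same)
  Node 2: index 0 -> 0 (same)
  Node 3: index 1 -> 1 (same)
  Node 4: index 3 -> 3 (same)
  Node 5: index 4 -> 4 (same)
  Node 6: index 5 -> 5 (same)
Nodes that changed position: none

Answer: none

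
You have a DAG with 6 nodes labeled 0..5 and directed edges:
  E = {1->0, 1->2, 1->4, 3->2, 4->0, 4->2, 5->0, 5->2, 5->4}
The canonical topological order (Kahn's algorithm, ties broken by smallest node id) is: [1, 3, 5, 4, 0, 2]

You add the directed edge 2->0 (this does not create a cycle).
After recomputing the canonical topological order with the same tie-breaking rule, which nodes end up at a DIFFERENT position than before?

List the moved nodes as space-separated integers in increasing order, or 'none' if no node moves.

Old toposort: [1, 3, 5, 4, 0, 2]
Added edge 2->0
Recompute Kahn (smallest-id tiebreak):
  initial in-degrees: [4, 0, 4, 0, 2, 0]
  ready (indeg=0): [1, 3, 5]
  pop 1: indeg[0]->3; indeg[2]->3; indeg[4]->1 | ready=[3, 5] | order so far=[1]
  pop 3: indeg[2]->2 | ready=[5] | order so far=[1, 3]
  pop 5: indeg[0]->2; indeg[2]->1; indeg[4]->0 | ready=[4] | order so far=[1, 3, 5]
  pop 4: indeg[0]->1; indeg[2]->0 | ready=[2] | order so far=[1, 3, 5, 4]
  pop 2: indeg[0]->0 | ready=[0] | order so far=[1, 3, 5, 4, 2]
  pop 0: no out-edges | ready=[] | order so far=[1, 3, 5, 4, 2, 0]
New canonical toposort: [1, 3, 5, 4, 2, 0]
Compare positions:
  Node 0: index 4 -> 5 (moved)
  Node 1: index 0 -> 0 (same)
  Node 2: index 5 -> 4 (moved)
  Node 3: index 1 -> 1 (same)
  Node 4: index 3 -> 3 (same)
  Node 5: index 2 -> 2 (same)
Nodes that changed position: 0 2

Answer: 0 2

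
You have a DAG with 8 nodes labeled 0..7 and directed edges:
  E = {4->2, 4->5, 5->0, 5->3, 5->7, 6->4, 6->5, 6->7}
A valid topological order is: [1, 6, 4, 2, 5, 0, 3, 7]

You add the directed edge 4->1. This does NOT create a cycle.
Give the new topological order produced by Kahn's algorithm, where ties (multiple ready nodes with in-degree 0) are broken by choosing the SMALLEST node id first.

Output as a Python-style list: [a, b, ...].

Answer: [6, 4, 1, 2, 5, 0, 3, 7]

Derivation:
Old toposort: [1, 6, 4, 2, 5, 0, 3, 7]
Added edge: 4->1
Position of 4 (2) > position of 1 (0). Must reorder: 4 must now come before 1.
Run Kahn's algorithm (break ties by smallest node id):
  initial in-degrees: [1, 1, 1, 1, 1, 2, 0, 2]
  ready (indeg=0): [6]
  pop 6: indeg[4]->0; indeg[5]->1; indeg[7]->1 | ready=[4] | order so far=[6]
  pop 4: indeg[1]->0; indeg[2]->0; indeg[5]->0 | ready=[1, 2, 5] | order so far=[6, 4]
  pop 1: no out-edges | ready=[2, 5] | order so far=[6, 4, 1]
  pop 2: no out-edges | ready=[5] | order so far=[6, 4, 1, 2]
  pop 5: indeg[0]->0; indeg[3]->0; indeg[7]->0 | ready=[0, 3, 7] | order so far=[6, 4, 1, 2, 5]
  pop 0: no out-edges | ready=[3, 7] | order so far=[6, 4, 1, 2, 5, 0]
  pop 3: no out-edges | ready=[7] | order so far=[6, 4, 1, 2, 5, 0, 3]
  pop 7: no out-edges | ready=[] | order so far=[6, 4, 1, 2, 5, 0, 3, 7]
  Result: [6, 4, 1, 2, 5, 0, 3, 7]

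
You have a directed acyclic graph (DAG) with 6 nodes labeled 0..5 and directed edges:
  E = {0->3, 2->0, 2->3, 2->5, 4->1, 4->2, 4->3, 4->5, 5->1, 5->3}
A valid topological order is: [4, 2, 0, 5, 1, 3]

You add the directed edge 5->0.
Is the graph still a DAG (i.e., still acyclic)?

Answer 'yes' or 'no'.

Answer: yes

Derivation:
Given toposort: [4, 2, 0, 5, 1, 3]
Position of 5: index 3; position of 0: index 2
New edge 5->0: backward (u after v in old order)
Backward edge: old toposort is now invalid. Check if this creates a cycle.
Does 0 already reach 5? Reachable from 0: [0, 3]. NO -> still a DAG (reorder needed).
Still a DAG? yes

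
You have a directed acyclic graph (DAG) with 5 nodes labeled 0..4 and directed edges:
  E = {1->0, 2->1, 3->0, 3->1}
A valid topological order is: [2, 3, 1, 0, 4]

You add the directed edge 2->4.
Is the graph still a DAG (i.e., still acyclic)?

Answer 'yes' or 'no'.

Given toposort: [2, 3, 1, 0, 4]
Position of 2: index 0; position of 4: index 4
New edge 2->4: forward
Forward edge: respects the existing order. Still a DAG, same toposort still valid.
Still a DAG? yes

Answer: yes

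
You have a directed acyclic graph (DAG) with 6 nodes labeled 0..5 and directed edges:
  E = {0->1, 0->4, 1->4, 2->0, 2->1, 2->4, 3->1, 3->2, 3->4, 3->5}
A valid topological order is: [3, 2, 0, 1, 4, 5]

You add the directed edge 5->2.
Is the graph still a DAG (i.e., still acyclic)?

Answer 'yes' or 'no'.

Given toposort: [3, 2, 0, 1, 4, 5]
Position of 5: index 5; position of 2: index 1
New edge 5->2: backward (u after v in old order)
Backward edge: old toposort is now invalid. Check if this creates a cycle.
Does 2 already reach 5? Reachable from 2: [0, 1, 2, 4]. NO -> still a DAG (reorder needed).
Still a DAG? yes

Answer: yes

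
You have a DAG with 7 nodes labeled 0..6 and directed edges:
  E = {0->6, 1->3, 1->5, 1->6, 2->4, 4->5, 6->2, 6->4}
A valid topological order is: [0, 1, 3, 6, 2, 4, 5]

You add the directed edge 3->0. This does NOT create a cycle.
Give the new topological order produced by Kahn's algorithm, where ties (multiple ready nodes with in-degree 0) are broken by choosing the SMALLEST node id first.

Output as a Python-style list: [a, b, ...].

Old toposort: [0, 1, 3, 6, 2, 4, 5]
Added edge: 3->0
Position of 3 (2) > position of 0 (0). Must reorder: 3 must now come before 0.
Run Kahn's algorithm (break ties by smallest node id):
  initial in-degrees: [1, 0, 1, 1, 2, 2, 2]
  ready (indeg=0): [1]
  pop 1: indeg[3]->0; indeg[5]->1; indeg[6]->1 | ready=[3] | order so far=[1]
  pop 3: indeg[0]->0 | ready=[0] | order so far=[1, 3]
  pop 0: indeg[6]->0 | ready=[6] | order so far=[1, 3, 0]
  pop 6: indeg[2]->0; indeg[4]->1 | ready=[2] | order so far=[1, 3, 0, 6]
  pop 2: indeg[4]->0 | ready=[4] | order so far=[1, 3, 0, 6, 2]
  pop 4: indeg[5]->0 | ready=[5] | order so far=[1, 3, 0, 6, 2, 4]
  pop 5: no out-edges | ready=[] | order so far=[1, 3, 0, 6, 2, 4, 5]
  Result: [1, 3, 0, 6, 2, 4, 5]

Answer: [1, 3, 0, 6, 2, 4, 5]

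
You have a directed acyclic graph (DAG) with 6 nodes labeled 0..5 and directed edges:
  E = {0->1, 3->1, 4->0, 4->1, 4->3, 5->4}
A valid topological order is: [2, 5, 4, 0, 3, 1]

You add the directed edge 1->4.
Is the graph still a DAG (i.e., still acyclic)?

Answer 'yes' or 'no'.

Given toposort: [2, 5, 4, 0, 3, 1]
Position of 1: index 5; position of 4: index 2
New edge 1->4: backward (u after v in old order)
Backward edge: old toposort is now invalid. Check if this creates a cycle.
Does 4 already reach 1? Reachable from 4: [0, 1, 3, 4]. YES -> cycle!
Still a DAG? no

Answer: no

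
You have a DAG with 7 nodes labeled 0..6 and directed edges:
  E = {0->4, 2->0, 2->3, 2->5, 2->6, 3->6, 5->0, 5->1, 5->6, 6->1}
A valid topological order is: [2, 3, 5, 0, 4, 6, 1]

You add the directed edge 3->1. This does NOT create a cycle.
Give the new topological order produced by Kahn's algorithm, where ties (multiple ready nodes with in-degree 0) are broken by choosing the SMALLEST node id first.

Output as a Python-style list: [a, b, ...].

Old toposort: [2, 3, 5, 0, 4, 6, 1]
Added edge: 3->1
Position of 3 (1) < position of 1 (6). Old order still valid.
Run Kahn's algorithm (break ties by smallest node id):
  initial in-degrees: [2, 3, 0, 1, 1, 1, 3]
  ready (indeg=0): [2]
  pop 2: indeg[0]->1; indeg[3]->0; indeg[5]->0; indeg[6]->2 | ready=[3, 5] | order so far=[2]
  pop 3: indeg[1]->2; indeg[6]->1 | ready=[5] | order so far=[2, 3]
  pop 5: indeg[0]->0; indeg[1]->1; indeg[6]->0 | ready=[0, 6] | order so far=[2, 3, 5]
  pop 0: indeg[4]->0 | ready=[4, 6] | order so far=[2, 3, 5, 0]
  pop 4: no out-edges | ready=[6] | order so far=[2, 3, 5, 0, 4]
  pop 6: indeg[1]->0 | ready=[1] | order so far=[2, 3, 5, 0, 4, 6]
  pop 1: no out-edges | ready=[] | order so far=[2, 3, 5, 0, 4, 6, 1]
  Result: [2, 3, 5, 0, 4, 6, 1]

Answer: [2, 3, 5, 0, 4, 6, 1]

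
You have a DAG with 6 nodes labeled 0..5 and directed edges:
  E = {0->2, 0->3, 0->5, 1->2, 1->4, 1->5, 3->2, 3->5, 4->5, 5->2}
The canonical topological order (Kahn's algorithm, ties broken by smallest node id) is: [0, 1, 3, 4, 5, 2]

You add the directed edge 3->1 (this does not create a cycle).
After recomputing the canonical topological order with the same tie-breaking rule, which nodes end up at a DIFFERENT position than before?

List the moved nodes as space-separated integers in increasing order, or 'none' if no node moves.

Answer: 1 3

Derivation:
Old toposort: [0, 1, 3, 4, 5, 2]
Added edge 3->1
Recompute Kahn (smallest-id tiebreak):
  initial in-degrees: [0, 1, 4, 1, 1, 4]
  ready (indeg=0): [0]
  pop 0: indeg[2]->3; indeg[3]->0; indeg[5]->3 | ready=[3] | order so far=[0]
  pop 3: indeg[1]->0; indeg[2]->2; indeg[5]->2 | ready=[1] | order so far=[0, 3]
  pop 1: indeg[2]->1; indeg[4]->0; indeg[5]->1 | ready=[4] | order so far=[0, 3, 1]
  pop 4: indeg[5]->0 | ready=[5] | order so far=[0, 3, 1, 4]
  pop 5: indeg[2]->0 | ready=[2] | order so far=[0, 3, 1, 4, 5]
  pop 2: no out-edges | ready=[] | order so far=[0, 3, 1, 4, 5, 2]
New canonical toposort: [0, 3, 1, 4, 5, 2]
Compare positions:
  Node 0: index 0 -> 0 (same)
  Node 1: index 1 -> 2 (moved)
  Node 2: index 5 -> 5 (same)
  Node 3: index 2 -> 1 (moved)
  Node 4: index 3 -> 3 (same)
  Node 5: index 4 -> 4 (same)
Nodes that changed position: 1 3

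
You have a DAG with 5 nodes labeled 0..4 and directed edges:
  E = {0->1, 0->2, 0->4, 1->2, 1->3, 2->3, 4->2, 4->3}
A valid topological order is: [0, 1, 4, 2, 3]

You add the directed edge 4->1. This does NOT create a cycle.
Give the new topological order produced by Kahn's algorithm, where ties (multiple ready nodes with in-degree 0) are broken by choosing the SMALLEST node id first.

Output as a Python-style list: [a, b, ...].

Old toposort: [0, 1, 4, 2, 3]
Added edge: 4->1
Position of 4 (2) > position of 1 (1). Must reorder: 4 must now come before 1.
Run Kahn's algorithm (break ties by smallest node id):
  initial in-degrees: [0, 2, 3, 3, 1]
  ready (indeg=0): [0]
  pop 0: indeg[1]->1; indeg[2]->2; indeg[4]->0 | ready=[4] | order so far=[0]
  pop 4: indeg[1]->0; indeg[2]->1; indeg[3]->2 | ready=[1] | order so far=[0, 4]
  pop 1: indeg[2]->0; indeg[3]->1 | ready=[2] | order so far=[0, 4, 1]
  pop 2: indeg[3]->0 | ready=[3] | order so far=[0, 4, 1, 2]
  pop 3: no out-edges | ready=[] | order so far=[0, 4, 1, 2, 3]
  Result: [0, 4, 1, 2, 3]

Answer: [0, 4, 1, 2, 3]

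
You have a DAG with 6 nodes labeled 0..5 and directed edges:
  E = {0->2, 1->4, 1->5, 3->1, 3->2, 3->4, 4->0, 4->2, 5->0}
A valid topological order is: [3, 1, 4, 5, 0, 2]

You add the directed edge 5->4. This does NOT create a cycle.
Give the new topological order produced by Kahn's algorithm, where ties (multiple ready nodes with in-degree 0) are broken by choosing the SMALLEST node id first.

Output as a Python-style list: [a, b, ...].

Answer: [3, 1, 5, 4, 0, 2]

Derivation:
Old toposort: [3, 1, 4, 5, 0, 2]
Added edge: 5->4
Position of 5 (3) > position of 4 (2). Must reorder: 5 must now come before 4.
Run Kahn's algorithm (break ties by smallest node id):
  initial in-degrees: [2, 1, 3, 0, 3, 1]
  ready (indeg=0): [3]
  pop 3: indeg[1]->0; indeg[2]->2; indeg[4]->2 | ready=[1] | order so far=[3]
  pop 1: indeg[4]->1; indeg[5]->0 | ready=[5] | order so far=[3, 1]
  pop 5: indeg[0]->1; indeg[4]->0 | ready=[4] | order so far=[3, 1, 5]
  pop 4: indeg[0]->0; indeg[2]->1 | ready=[0] | order so far=[3, 1, 5, 4]
  pop 0: indeg[2]->0 | ready=[2] | order so far=[3, 1, 5, 4, 0]
  pop 2: no out-edges | ready=[] | order so far=[3, 1, 5, 4, 0, 2]
  Result: [3, 1, 5, 4, 0, 2]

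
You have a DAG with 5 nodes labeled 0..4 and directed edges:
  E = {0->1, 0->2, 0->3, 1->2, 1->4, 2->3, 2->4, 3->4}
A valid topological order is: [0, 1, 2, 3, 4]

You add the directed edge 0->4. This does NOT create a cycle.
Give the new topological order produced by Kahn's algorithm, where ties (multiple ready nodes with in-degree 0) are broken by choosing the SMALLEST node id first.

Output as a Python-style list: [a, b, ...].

Old toposort: [0, 1, 2, 3, 4]
Added edge: 0->4
Position of 0 (0) < position of 4 (4). Old order still valid.
Run Kahn's algorithm (break ties by smallest node id):
  initial in-degrees: [0, 1, 2, 2, 4]
  ready (indeg=0): [0]
  pop 0: indeg[1]->0; indeg[2]->1; indeg[3]->1; indeg[4]->3 | ready=[1] | order so far=[0]
  pop 1: indeg[2]->0; indeg[4]->2 | ready=[2] | order so far=[0, 1]
  pop 2: indeg[3]->0; indeg[4]->1 | ready=[3] | order so far=[0, 1, 2]
  pop 3: indeg[4]->0 | ready=[4] | order so far=[0, 1, 2, 3]
  pop 4: no out-edges | ready=[] | order so far=[0, 1, 2, 3, 4]
  Result: [0, 1, 2, 3, 4]

Answer: [0, 1, 2, 3, 4]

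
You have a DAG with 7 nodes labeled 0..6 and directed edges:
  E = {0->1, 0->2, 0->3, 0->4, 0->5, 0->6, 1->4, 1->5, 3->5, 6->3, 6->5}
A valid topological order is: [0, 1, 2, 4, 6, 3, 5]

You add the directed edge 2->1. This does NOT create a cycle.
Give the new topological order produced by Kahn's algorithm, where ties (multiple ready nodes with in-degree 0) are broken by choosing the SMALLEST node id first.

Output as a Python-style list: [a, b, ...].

Old toposort: [0, 1, 2, 4, 6, 3, 5]
Added edge: 2->1
Position of 2 (2) > position of 1 (1). Must reorder: 2 must now come before 1.
Run Kahn's algorithm (break ties by smallest node id):
  initial in-degrees: [0, 2, 1, 2, 2, 4, 1]
  ready (indeg=0): [0]
  pop 0: indeg[1]->1; indeg[2]->0; indeg[3]->1; indeg[4]->1; indeg[5]->3; indeg[6]->0 | ready=[2, 6] | order so far=[0]
  pop 2: indeg[1]->0 | ready=[1, 6] | order so far=[0, 2]
  pop 1: indeg[4]->0; indeg[5]->2 | ready=[4, 6] | order so far=[0, 2, 1]
  pop 4: no out-edges | ready=[6] | order so far=[0, 2, 1, 4]
  pop 6: indeg[3]->0; indeg[5]->1 | ready=[3] | order so far=[0, 2, 1, 4, 6]
  pop 3: indeg[5]->0 | ready=[5] | order so far=[0, 2, 1, 4, 6, 3]
  pop 5: no out-edges | ready=[] | order so far=[0, 2, 1, 4, 6, 3, 5]
  Result: [0, 2, 1, 4, 6, 3, 5]

Answer: [0, 2, 1, 4, 6, 3, 5]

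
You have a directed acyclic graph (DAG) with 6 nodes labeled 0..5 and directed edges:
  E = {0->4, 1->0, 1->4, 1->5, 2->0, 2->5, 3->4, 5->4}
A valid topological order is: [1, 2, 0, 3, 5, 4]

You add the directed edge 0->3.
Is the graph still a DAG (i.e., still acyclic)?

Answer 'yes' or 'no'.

Answer: yes

Derivation:
Given toposort: [1, 2, 0, 3, 5, 4]
Position of 0: index 2; position of 3: index 3
New edge 0->3: forward
Forward edge: respects the existing order. Still a DAG, same toposort still valid.
Still a DAG? yes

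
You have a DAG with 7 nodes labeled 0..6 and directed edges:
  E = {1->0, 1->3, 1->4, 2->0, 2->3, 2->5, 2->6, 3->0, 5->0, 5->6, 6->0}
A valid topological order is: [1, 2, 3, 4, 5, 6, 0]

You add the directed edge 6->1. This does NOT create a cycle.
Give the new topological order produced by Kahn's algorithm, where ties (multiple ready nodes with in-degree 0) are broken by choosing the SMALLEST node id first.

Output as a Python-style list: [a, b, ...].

Answer: [2, 5, 6, 1, 3, 0, 4]

Derivation:
Old toposort: [1, 2, 3, 4, 5, 6, 0]
Added edge: 6->1
Position of 6 (5) > position of 1 (0). Must reorder: 6 must now come before 1.
Run Kahn's algorithm (break ties by smallest node id):
  initial in-degrees: [5, 1, 0, 2, 1, 1, 2]
  ready (indeg=0): [2]
  pop 2: indeg[0]->4; indeg[3]->1; indeg[5]->0; indeg[6]->1 | ready=[5] | order so far=[2]
  pop 5: indeg[0]->3; indeg[6]->0 | ready=[6] | order so far=[2, 5]
  pop 6: indeg[0]->2; indeg[1]->0 | ready=[1] | order so far=[2, 5, 6]
  pop 1: indeg[0]->1; indeg[3]->0; indeg[4]->0 | ready=[3, 4] | order so far=[2, 5, 6, 1]
  pop 3: indeg[0]->0 | ready=[0, 4] | order so far=[2, 5, 6, 1, 3]
  pop 0: no out-edges | ready=[4] | order so far=[2, 5, 6, 1, 3, 0]
  pop 4: no out-edges | ready=[] | order so far=[2, 5, 6, 1, 3, 0, 4]
  Result: [2, 5, 6, 1, 3, 0, 4]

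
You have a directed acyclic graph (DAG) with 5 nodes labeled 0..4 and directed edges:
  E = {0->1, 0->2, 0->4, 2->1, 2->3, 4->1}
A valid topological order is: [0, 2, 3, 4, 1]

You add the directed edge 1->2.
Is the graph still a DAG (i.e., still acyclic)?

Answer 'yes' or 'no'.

Answer: no

Derivation:
Given toposort: [0, 2, 3, 4, 1]
Position of 1: index 4; position of 2: index 1
New edge 1->2: backward (u after v in old order)
Backward edge: old toposort is now invalid. Check if this creates a cycle.
Does 2 already reach 1? Reachable from 2: [1, 2, 3]. YES -> cycle!
Still a DAG? no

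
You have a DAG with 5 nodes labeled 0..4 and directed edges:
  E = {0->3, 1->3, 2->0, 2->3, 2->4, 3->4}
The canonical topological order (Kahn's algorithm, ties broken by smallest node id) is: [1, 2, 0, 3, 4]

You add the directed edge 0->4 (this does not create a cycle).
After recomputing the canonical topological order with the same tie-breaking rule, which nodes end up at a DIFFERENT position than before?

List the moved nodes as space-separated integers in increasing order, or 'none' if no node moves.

Answer: none

Derivation:
Old toposort: [1, 2, 0, 3, 4]
Added edge 0->4
Recompute Kahn (smallest-id tiebreak):
  initial in-degrees: [1, 0, 0, 3, 3]
  ready (indeg=0): [1, 2]
  pop 1: indeg[3]->2 | ready=[2] | order so far=[1]
  pop 2: indeg[0]->0; indeg[3]->1; indeg[4]->2 | ready=[0] | order so far=[1, 2]
  pop 0: indeg[3]->0; indeg[4]->1 | ready=[3] | order so far=[1, 2, 0]
  pop 3: indeg[4]->0 | ready=[4] | order so far=[1, 2, 0, 3]
  pop 4: no out-edges | ready=[] | order so far=[1, 2, 0, 3, 4]
New canonical toposort: [1, 2, 0, 3, 4]
Compare positions:
  Node 0: index 2 -> 2 (same)
  Node 1: index 0 -> 0 (same)
  Node 2: index 1 -> 1 (same)
  Node 3: index 3 -> 3 (same)
  Node 4: index 4 -> 4 (same)
Nodes that changed position: none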